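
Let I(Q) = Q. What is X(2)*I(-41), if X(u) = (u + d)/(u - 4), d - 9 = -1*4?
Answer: 287/2 ≈ 143.50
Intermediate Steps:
d = 5 (d = 9 - 1*4 = 9 - 4 = 5)
X(u) = (5 + u)/(-4 + u) (X(u) = (u + 5)/(u - 4) = (5 + u)/(-4 + u))
X(2)*I(-41) = ((5 + 2)/(-4 + 2))*(-41) = (7/(-2))*(-41) = -½*7*(-41) = -7/2*(-41) = 287/2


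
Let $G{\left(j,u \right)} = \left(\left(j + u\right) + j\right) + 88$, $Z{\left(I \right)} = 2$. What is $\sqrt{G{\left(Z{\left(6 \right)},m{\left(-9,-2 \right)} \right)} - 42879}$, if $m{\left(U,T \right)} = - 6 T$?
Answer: $5 i \sqrt{1711} \approx 206.82 i$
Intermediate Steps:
$G{\left(j,u \right)} = 88 + u + 2 j$ ($G{\left(j,u \right)} = \left(u + 2 j\right) + 88 = 88 + u + 2 j$)
$\sqrt{G{\left(Z{\left(6 \right)},m{\left(-9,-2 \right)} \right)} - 42879} = \sqrt{\left(88 - -12 + 2 \cdot 2\right) - 42879} = \sqrt{\left(88 + 12 + 4\right) - 42879} = \sqrt{104 - 42879} = \sqrt{-42775} = 5 i \sqrt{1711}$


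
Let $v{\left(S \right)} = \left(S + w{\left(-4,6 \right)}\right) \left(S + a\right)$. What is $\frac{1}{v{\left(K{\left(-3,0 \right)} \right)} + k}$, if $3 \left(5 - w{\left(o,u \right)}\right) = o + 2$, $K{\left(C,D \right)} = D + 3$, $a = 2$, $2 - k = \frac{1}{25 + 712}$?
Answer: $\frac{2211}{100229} \approx 0.022059$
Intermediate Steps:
$k = \frac{1473}{737}$ ($k = 2 - \frac{1}{25 + 712} = 2 - \frac{1}{737} = \frac{1473}{737} \approx 1.9986$)
$K{\left(C,D \right)} = 3 + D$
$w{\left(o,u \right)} = \frac{13}{3} - \frac{o}{3}$ ($w{\left(o,u \right)} = 5 - \frac{o + 2}{3} = 5 - \frac{2 + o}{3} = 5 - \left(\frac{2}{3} + \frac{o}{3}\right) = \frac{13}{3} - \frac{o}{3}$)
$v{\left(S \right)} = \left(2 + S\right) \left(\frac{17}{3} + S\right)$ ($v{\left(S \right)} = \left(S + \left(\frac{13}{3} - - \frac{4}{3}\right)\right) \left(S + 2\right) = \left(S + \left(\frac{13}{3} + \frac{4}{3}\right)\right) \left(2 + S\right) = \left(S + \frac{17}{3}\right) \left(2 + S\right) = \left(\frac{17}{3} + S\right) \left(2 + S\right) = \left(2 + S\right) \left(\frac{17}{3} + S\right)$)
$\frac{1}{v{\left(K{\left(-3,0 \right)} \right)} + k} = \frac{1}{\left(\frac{34}{3} + \left(3 + 0\right)^{2} + \frac{23 \left(3 + 0\right)}{3}\right) + \frac{1473}{737}} = \frac{1}{\left(\frac{34}{3} + 3^{2} + \frac{23}{3} \cdot 3\right) + \frac{1473}{737}} = \frac{1}{\left(\frac{34}{3} + 9 + 23\right) + \frac{1473}{737}} = \frac{1}{\frac{130}{3} + \frac{1473}{737}} = \frac{1}{\frac{100229}{2211}} = \frac{2211}{100229}$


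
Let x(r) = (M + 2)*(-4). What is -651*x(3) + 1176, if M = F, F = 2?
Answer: 11592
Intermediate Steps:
M = 2
x(r) = -16 (x(r) = (2 + 2)*(-4) = 4*(-4) = -16)
-651*x(3) + 1176 = -651*(-16) + 1176 = 10416 + 1176 = 11592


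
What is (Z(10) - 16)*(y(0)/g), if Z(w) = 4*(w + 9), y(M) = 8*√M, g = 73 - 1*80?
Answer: 0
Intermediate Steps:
g = -7 (g = 73 - 80 = -7)
Z(w) = 36 + 4*w (Z(w) = 4*(9 + w) = 36 + 4*w)
(Z(10) - 16)*(y(0)/g) = ((36 + 4*10) - 16)*((8*√0)/(-7)) = ((36 + 40) - 16)*((8*0)*(-⅐)) = (76 - 16)*(0*(-⅐)) = 60*0 = 0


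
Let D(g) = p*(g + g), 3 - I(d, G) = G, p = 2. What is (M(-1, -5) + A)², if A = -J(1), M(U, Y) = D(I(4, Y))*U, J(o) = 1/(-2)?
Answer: 3969/4 ≈ 992.25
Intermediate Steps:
J(o) = -½
I(d, G) = 3 - G
D(g) = 4*g (D(g) = 2*(g + g) = 2*(2*g) = 4*g)
M(U, Y) = U*(12 - 4*Y) (M(U, Y) = (4*(3 - Y))*U = (12 - 4*Y)*U = U*(12 - 4*Y))
A = ½ (A = -1*(-½) = ½ ≈ 0.50000)
(M(-1, -5) + A)² = (4*(-1)*(3 - 1*(-5)) + ½)² = (4*(-1)*(3 + 5) + ½)² = (4*(-1)*8 + ½)² = (-32 + ½)² = (-63/2)² = 3969/4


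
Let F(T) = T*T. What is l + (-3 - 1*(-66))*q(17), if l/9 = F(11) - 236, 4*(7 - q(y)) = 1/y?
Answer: -40455/68 ≈ -594.93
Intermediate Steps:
q(y) = 7 - 1/(4*y)
F(T) = T²
l = -1035 (l = 9*(11² - 236) = 9*(121 - 236) = 9*(-115) = -1035)
l + (-3 - 1*(-66))*q(17) = -1035 + (-3 - 1*(-66))*(7 - ¼/17) = -1035 + (-3 + 66)*(7 - ¼*1/17) = -1035 + 63*(7 - 1/68) = -1035 + 63*(475/68) = -1035 + 29925/68 = -40455/68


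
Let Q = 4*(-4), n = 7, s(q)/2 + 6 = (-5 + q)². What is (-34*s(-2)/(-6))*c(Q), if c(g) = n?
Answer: 10234/3 ≈ 3411.3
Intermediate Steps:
s(q) = -12 + 2*(-5 + q)²
Q = -16
c(g) = 7
(-34*s(-2)/(-6))*c(Q) = -34*(-12 + 2*(-5 - 2)²)/(-6)*7 = -34*(-12 + 2*(-7)²)*(-1)/6*7 = -34*(-12 + 2*49)*(-1)/6*7 = -34*(-12 + 98)*(-1)/6*7 = -2924*(-1)/6*7 = -34*(-43/3)*7 = (1462/3)*7 = 10234/3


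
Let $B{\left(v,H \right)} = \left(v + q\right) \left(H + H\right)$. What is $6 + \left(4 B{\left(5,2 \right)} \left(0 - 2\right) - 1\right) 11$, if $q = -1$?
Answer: $-1413$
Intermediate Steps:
$B{\left(v,H \right)} = 2 H \left(-1 + v\right)$ ($B{\left(v,H \right)} = \left(v - 1\right) \left(H + H\right) = \left(-1 + v\right) 2 H = 2 H \left(-1 + v\right)$)
$6 + \left(4 B{\left(5,2 \right)} \left(0 - 2\right) - 1\right) 11 = 6 + \left(4 \cdot 2 \cdot 2 \left(-1 + 5\right) \left(0 - 2\right) - 1\right) 11 = 6 + \left(4 \cdot 2 \cdot 2 \cdot 4 \left(-2\right) - 1\right) 11 = 6 + \left(4 \cdot 16 \left(-2\right) - 1\right) 11 = 6 + \left(4 \left(-32\right) - 1\right) 11 = 6 + \left(-128 - 1\right) 11 = 6 - 1419 = -1413$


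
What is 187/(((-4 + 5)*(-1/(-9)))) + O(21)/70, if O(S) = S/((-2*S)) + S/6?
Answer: 117813/70 ≈ 1683.0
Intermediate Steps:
O(S) = -½ + S/6 (O(S) = S*(-1/(2*S)) + S*(⅙) = -½ + S/6)
187/(((-4 + 5)*(-1/(-9)))) + O(21)/70 = 187/(((-4 + 5)*(-1/(-9)))) + (-½ + (⅙)*21)/70 = 187/((1*(-1*(-⅑)))) + (-½ + 7/2)*(1/70) = 187/((1*(⅑))) + 3*(1/70) = 187/(⅑) + 3/70 = 187*9 + 3/70 = 1683 + 3/70 = 117813/70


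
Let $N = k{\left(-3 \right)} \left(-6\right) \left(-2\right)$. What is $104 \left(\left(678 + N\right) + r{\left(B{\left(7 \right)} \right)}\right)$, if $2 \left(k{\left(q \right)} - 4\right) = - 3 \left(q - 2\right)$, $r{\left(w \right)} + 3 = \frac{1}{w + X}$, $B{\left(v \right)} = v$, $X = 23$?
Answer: $\frac{1268332}{15} \approx 84556.0$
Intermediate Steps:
$r{\left(w \right)} = -3 + \frac{1}{23 + w}$ ($r{\left(w \right)} = -3 + \frac{1}{w + 23} = -3 + \frac{1}{23 + w}$)
$k{\left(q \right)} = 7 - \frac{3 q}{2}$ ($k{\left(q \right)} = 4 + \frac{\left(-3\right) \left(q - 2\right)}{2} = 4 + \frac{\left(-3\right) \left(-2 + q\right)}{2} = 4 + \frac{6 - 3 q}{2} = 4 - \left(-3 + \frac{3 q}{2}\right) = 7 - \frac{3 q}{2}$)
$N = 138$ ($N = \left(7 - - \frac{9}{2}\right) \left(-6\right) \left(-2\right) = \left(7 + \frac{9}{2}\right) \left(-6\right) \left(-2\right) = \frac{23}{2} \left(-6\right) \left(-2\right) = \left(-69\right) \left(-2\right) = 138$)
$104 \left(\left(678 + N\right) + r{\left(B{\left(7 \right)} \right)}\right) = 104 \left(\left(678 + 138\right) + \frac{-68 - 21}{23 + 7}\right) = 104 \left(816 + \frac{-68 - 21}{30}\right) = 104 \left(816 + \frac{1}{30} \left(-89\right)\right) = 104 \left(816 - \frac{89}{30}\right) = 104 \cdot \frac{24391}{30} = \frac{1268332}{15}$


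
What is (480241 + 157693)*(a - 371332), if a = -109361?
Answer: -306650408262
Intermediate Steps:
(480241 + 157693)*(a - 371332) = (480241 + 157693)*(-109361 - 371332) = 637934*(-480693) = -306650408262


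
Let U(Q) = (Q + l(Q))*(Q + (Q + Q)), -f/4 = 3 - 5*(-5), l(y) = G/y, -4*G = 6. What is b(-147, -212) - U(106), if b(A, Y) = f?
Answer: -67631/2 ≈ -33816.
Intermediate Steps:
G = -3/2 (G = -¼*6 = -3/2 ≈ -1.5000)
l(y) = -3/(2*y)
f = -112 (f = -4*(3 - 5*(-5)) = -4*(3 + 25) = -4*28 = -112)
U(Q) = 3*Q*(Q - 3/(2*Q)) (U(Q) = (Q - 3/(2*Q))*(Q + (Q + Q)) = (Q - 3/(2*Q))*(Q + 2*Q) = (Q - 3/(2*Q))*(3*Q) = 3*Q*(Q - 3/(2*Q)))
b(A, Y) = -112
b(-147, -212) - U(106) = -112 - (-9/2 + 3*106²) = -112 - (-9/2 + 3*11236) = -112 - (-9/2 + 33708) = -112 - 1*67407/2 = -112 - 67407/2 = -67631/2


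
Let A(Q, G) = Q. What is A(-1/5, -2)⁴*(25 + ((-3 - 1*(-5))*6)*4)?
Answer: 73/625 ≈ 0.11680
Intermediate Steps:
A(-1/5, -2)⁴*(25 + ((-3 - 1*(-5))*6)*4) = (-1/5)⁴*(25 + ((-3 - 1*(-5))*6)*4) = (-1*⅕)⁴*(25 + ((-3 + 5)*6)*4) = (-⅕)⁴*(25 + (2*6)*4) = (25 + 12*4)/625 = (25 + 48)/625 = (1/625)*73 = 73/625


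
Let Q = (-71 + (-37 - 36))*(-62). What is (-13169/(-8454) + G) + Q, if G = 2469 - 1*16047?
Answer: -39297931/8454 ≈ -4648.4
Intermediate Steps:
G = -13578 (G = 2469 - 16047 = -13578)
Q = 8928 (Q = (-71 - 73)*(-62) = -144*(-62) = 8928)
(-13169/(-8454) + G) + Q = (-13169/(-8454) - 13578) + 8928 = (-13169*(-1/8454) - 13578) + 8928 = (13169/8454 - 13578) + 8928 = -114775243/8454 + 8928 = -39297931/8454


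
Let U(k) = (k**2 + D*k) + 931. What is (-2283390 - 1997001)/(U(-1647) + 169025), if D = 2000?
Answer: 475599/45715 ≈ 10.404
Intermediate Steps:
U(k) = 931 + k**2 + 2000*k (U(k) = (k**2 + 2000*k) + 931 = 931 + k**2 + 2000*k)
(-2283390 - 1997001)/(U(-1647) + 169025) = (-2283390 - 1997001)/((931 + (-1647)**2 + 2000*(-1647)) + 169025) = -4280391/((931 + 2712609 - 3294000) + 169025) = -4280391/(-580460 + 169025) = -4280391/(-411435) = -4280391*(-1/411435) = 475599/45715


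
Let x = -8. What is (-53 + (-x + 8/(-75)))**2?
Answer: 11444689/5625 ≈ 2034.6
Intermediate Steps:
(-53 + (-x + 8/(-75)))**2 = (-53 + (-1*(-8) + 8/(-75)))**2 = (-53 + (8 + 8*(-1/75)))**2 = (-53 + (8 - 8/75))**2 = (-53 + 592/75)**2 = (-3383/75)**2 = 11444689/5625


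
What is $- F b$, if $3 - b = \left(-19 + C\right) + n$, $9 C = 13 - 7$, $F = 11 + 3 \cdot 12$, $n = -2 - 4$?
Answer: $- \frac{3854}{3} \approx -1284.7$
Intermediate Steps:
$n = -6$
$F = 47$ ($F = 11 + 36 = 47$)
$C = \frac{2}{3}$ ($C = \frac{13 - 7}{9} = \frac{1}{9} \cdot 6 = \frac{2}{3} \approx 0.66667$)
$b = \frac{82}{3}$ ($b = 3 - \left(\left(-19 + \frac{2}{3}\right) - 6\right) = 3 - \left(- \frac{55}{3} - 6\right) = 3 - - \frac{73}{3} = 3 + \frac{73}{3} = \frac{82}{3} \approx 27.333$)
$- F b = - \frac{47 \cdot 82}{3} = \left(-1\right) \frac{3854}{3} = - \frac{3854}{3}$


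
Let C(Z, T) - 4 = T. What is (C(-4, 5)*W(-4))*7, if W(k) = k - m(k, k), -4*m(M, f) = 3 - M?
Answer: -567/4 ≈ -141.75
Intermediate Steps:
C(Z, T) = 4 + T
m(M, f) = -¾ + M/4 (m(M, f) = -(3 - M)/4 = -¾ + M/4)
W(k) = ¾ + 3*k/4 (W(k) = k - (-¾ + k/4) = k + (¾ - k/4) = ¾ + 3*k/4)
(C(-4, 5)*W(-4))*7 = ((4 + 5)*(¾ + (¾)*(-4)))*7 = (9*(¾ - 3))*7 = (9*(-9/4))*7 = -81/4*7 = -567/4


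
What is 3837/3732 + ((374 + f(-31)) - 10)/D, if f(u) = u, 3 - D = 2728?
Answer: 3071023/3389900 ≈ 0.90593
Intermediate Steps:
D = -2725 (D = 3 - 1*2728 = 3 - 2728 = -2725)
3837/3732 + ((374 + f(-31)) - 10)/D = 3837/3732 + ((374 - 31) - 10)/(-2725) = 3837*(1/3732) + (343 - 10)*(-1/2725) = 1279/1244 + 333*(-1/2725) = 1279/1244 - 333/2725 = 3071023/3389900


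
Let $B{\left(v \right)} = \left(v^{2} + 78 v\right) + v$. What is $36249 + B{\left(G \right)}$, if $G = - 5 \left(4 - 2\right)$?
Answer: $35559$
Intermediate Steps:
$G = -10$ ($G = \left(-5\right) 2 = -10$)
$B{\left(v \right)} = v^{2} + 79 v$
$36249 + B{\left(G \right)} = 36249 - 10 \left(79 - 10\right) = 36249 - 690 = 35559$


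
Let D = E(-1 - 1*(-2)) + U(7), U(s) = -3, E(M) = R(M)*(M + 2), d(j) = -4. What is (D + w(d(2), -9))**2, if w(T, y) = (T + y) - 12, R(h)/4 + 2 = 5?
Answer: 64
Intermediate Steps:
R(h) = 12 (R(h) = -8 + 4*5 = -8 + 20 = 12)
E(M) = 24 + 12*M (E(M) = 12*(M + 2) = 12*(2 + M) = 24 + 12*M)
w(T, y) = -12 + T + y
D = 33 (D = (24 + 12*(-1 - 1*(-2))) - 3 = (24 + 12*(-1 + 2)) - 3 = (24 + 12*1) - 3 = (24 + 12) - 3 = 36 - 3 = 33)
(D + w(d(2), -9))**2 = (33 + (-12 - 4 - 9))**2 = (33 - 25)**2 = 8**2 = 64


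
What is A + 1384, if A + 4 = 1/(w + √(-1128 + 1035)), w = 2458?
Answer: 8337765118/6041857 - I*√93/6041857 ≈ 1380.0 - 1.5961e-6*I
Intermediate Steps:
A = -4 + 1/(2458 + I*√93) (A = -4 + 1/(2458 + √(-1128 + 1035)) = -4 + 1/(2458 + √(-93)) = -4 + 1/(2458 + I*√93) ≈ -3.9996 - 1.5961e-6*I)
A + 1384 = (-4*√93 + 9831*I)/(√93 - 2458*I) + 1384 = 1384 + (-4*√93 + 9831*I)/(√93 - 2458*I)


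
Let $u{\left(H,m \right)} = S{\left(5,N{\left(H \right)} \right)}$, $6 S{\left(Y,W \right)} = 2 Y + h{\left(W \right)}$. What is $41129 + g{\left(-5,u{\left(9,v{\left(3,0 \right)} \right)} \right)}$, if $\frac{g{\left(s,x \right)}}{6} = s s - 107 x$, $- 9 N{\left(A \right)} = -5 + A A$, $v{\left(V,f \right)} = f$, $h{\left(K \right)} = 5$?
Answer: $39674$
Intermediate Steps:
$N{\left(A \right)} = \frac{5}{9} - \frac{A^{2}}{9}$ ($N{\left(A \right)} = - \frac{-5 + A A}{9} = - \frac{-5 + A^{2}}{9} = \frac{5}{9} - \frac{A^{2}}{9}$)
$S{\left(Y,W \right)} = \frac{5}{6} + \frac{Y}{3}$ ($S{\left(Y,W \right)} = \frac{2 Y + 5}{6} = \frac{5 + 2 Y}{6} = \frac{5}{6} + \frac{Y}{3}$)
$u{\left(H,m \right)} = \frac{5}{2}$ ($u{\left(H,m \right)} = \frac{5}{6} + \frac{1}{3} \cdot 5 = \frac{5}{6} + \frac{5}{3} = \frac{5}{2}$)
$g{\left(s,x \right)} = - 642 x + 6 s^{2}$ ($g{\left(s,x \right)} = 6 \left(s s - 107 x\right) = 6 \left(s^{2} - 107 x\right) = - 642 x + 6 s^{2}$)
$41129 + g{\left(-5,u{\left(9,v{\left(3,0 \right)} \right)} \right)} = 41129 + \left(\left(-642\right) \frac{5}{2} + 6 \left(-5\right)^{2}\right) = 41129 + \left(-1605 + 6 \cdot 25\right) = 41129 + \left(-1605 + 150\right) = 41129 - 1455 = 39674$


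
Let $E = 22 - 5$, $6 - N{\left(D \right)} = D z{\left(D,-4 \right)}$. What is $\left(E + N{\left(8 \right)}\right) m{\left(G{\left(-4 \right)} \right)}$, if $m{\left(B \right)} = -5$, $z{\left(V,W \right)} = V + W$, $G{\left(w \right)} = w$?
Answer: $45$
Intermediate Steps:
$N{\left(D \right)} = 6 - D \left(-4 + D\right)$ ($N{\left(D \right)} = 6 - D \left(D - 4\right) = 6 - D \left(-4 + D\right)$)
$E = 17$
$\left(E + N{\left(8 \right)}\right) m{\left(G{\left(-4 \right)} \right)} = \left(17 + \left(6 - 8 \left(-4 + 8\right)\right)\right) \left(-5\right) = \left(17 + \left(6 - 8 \cdot 4\right)\right) \left(-5\right) = \left(17 + \left(6 - 32\right)\right) \left(-5\right) = \left(17 - 26\right) \left(-5\right) = \left(-9\right) \left(-5\right) = 45$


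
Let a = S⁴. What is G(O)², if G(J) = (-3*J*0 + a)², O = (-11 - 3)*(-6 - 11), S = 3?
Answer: 43046721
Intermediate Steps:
a = 81 (a = 3⁴ = 81)
O = 238 (O = -14*(-17) = 238)
G(J) = 6561 (G(J) = (-3*J*0 + 81)² = (0 + 81)² = 81² = 6561)
G(O)² = 6561² = 43046721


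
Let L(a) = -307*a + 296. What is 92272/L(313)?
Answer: -92272/95795 ≈ -0.96322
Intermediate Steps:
L(a) = 296 - 307*a
92272/L(313) = 92272/(296 - 307*313) = 92272/(296 - 96091) = 92272/(-95795) = 92272*(-1/95795) = -92272/95795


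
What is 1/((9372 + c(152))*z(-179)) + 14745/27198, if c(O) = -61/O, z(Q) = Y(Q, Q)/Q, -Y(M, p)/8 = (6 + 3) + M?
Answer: 297548984296/548860422315 ≈ 0.54212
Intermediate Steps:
Y(M, p) = -72 - 8*M (Y(M, p) = -8*((6 + 3) + M) = -8*(9 + M) = -72 - 8*M)
z(Q) = (-72 - 8*Q)/Q
1/((9372 + c(152))*z(-179)) + 14745/27198 = 1/((9372 - 61/152)*(-8 - 72/(-179))) + 14745/27198 = 1/((9372 - 61*1/152)*(-8 - 72*(-1/179))) + 14745*(1/27198) = 1/((9372 - 61/152)*(-8 + 72/179)) + 4915/9066 = 1/((1424483/152)*(-1360/179)) + 4915/9066 = (152/1424483)*(-179/1360) + 4915/9066 = -3401/242162110 + 4915/9066 = 297548984296/548860422315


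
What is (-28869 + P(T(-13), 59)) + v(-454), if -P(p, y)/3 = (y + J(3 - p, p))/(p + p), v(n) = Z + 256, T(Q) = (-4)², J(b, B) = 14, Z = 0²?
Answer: -915835/32 ≈ -28620.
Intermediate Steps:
Z = 0
T(Q) = 16
v(n) = 256 (v(n) = 0 + 256 = 256)
P(p, y) = -3*(14 + y)/(2*p) (P(p, y) = -3*(y + 14)/(p + p) = -3*(14 + y)/(2*p))
(-28869 + P(T(-13), 59)) + v(-454) = (-28869 + (3/2)*(-14 - 1*59)/16) + 256 = (-28869 + (3/2)*(1/16)*(-14 - 59)) + 256 = (-28869 + (3/2)*(1/16)*(-73)) + 256 = (-28869 - 219/32) + 256 = -924027/32 + 256 = -915835/32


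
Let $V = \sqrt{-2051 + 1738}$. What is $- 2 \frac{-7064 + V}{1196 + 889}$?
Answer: $\frac{14128}{2085} - \frac{2 i \sqrt{313}}{2085} \approx 6.776 - 0.016971 i$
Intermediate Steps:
$V = i \sqrt{313}$ ($V = \sqrt{-313} = i \sqrt{313} \approx 17.692 i$)
$- 2 \frac{-7064 + V}{1196 + 889} = - 2 \frac{-7064 + i \sqrt{313}}{1196 + 889} = - 2 \frac{-7064 + i \sqrt{313}}{2085} = - 2 \left(-7064 + i \sqrt{313}\right) \frac{1}{2085} = - 2 \left(- \frac{7064}{2085} + \frac{i \sqrt{313}}{2085}\right) = \frac{14128}{2085} - \frac{2 i \sqrt{313}}{2085}$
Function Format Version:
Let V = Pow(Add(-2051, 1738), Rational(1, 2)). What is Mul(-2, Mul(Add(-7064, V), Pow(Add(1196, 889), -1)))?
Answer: Add(Rational(14128, 2085), Mul(Rational(-2, 2085), I, Pow(313, Rational(1, 2)))) ≈ Add(6.7760, Mul(-0.016971, I))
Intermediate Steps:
V = Mul(I, Pow(313, Rational(1, 2))) (V = Pow(-313, Rational(1, 2)) = Mul(I, Pow(313, Rational(1, 2))) ≈ Mul(17.692, I))
Mul(-2, Mul(Add(-7064, V), Pow(Add(1196, 889), -1))) = Mul(-2, Mul(Add(-7064, Mul(I, Pow(313, Rational(1, 2)))), Pow(Add(1196, 889), -1))) = Mul(-2, Mul(Add(-7064, Mul(I, Pow(313, Rational(1, 2)))), Pow(2085, -1))) = Mul(-2, Mul(Add(-7064, Mul(I, Pow(313, Rational(1, 2)))), Rational(1, 2085))) = Mul(-2, Add(Rational(-7064, 2085), Mul(Rational(1, 2085), I, Pow(313, Rational(1, 2))))) = Add(Rational(14128, 2085), Mul(Rational(-2, 2085), I, Pow(313, Rational(1, 2))))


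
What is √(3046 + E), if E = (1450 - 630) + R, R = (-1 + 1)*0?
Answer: √3866 ≈ 62.177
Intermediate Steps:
R = 0 (R = 0*0 = 0)
E = 820 (E = (1450 - 630) + 0 = 820 + 0 = 820)
√(3046 + E) = √(3046 + 820) = √3866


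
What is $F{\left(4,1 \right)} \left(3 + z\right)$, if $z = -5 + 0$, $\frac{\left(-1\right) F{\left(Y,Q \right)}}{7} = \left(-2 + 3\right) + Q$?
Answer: $28$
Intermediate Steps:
$F{\left(Y,Q \right)} = -7 - 7 Q$ ($F{\left(Y,Q \right)} = - 7 \left(\left(-2 + 3\right) + Q\right) = - 7 \left(1 + Q\right) = -7 - 7 Q$)
$z = -5$
$F{\left(4,1 \right)} \left(3 + z\right) = \left(-7 - 7\right) \left(3 - 5\right) = \left(-7 - 7\right) \left(-2\right) = \left(-14\right) \left(-2\right) = 28$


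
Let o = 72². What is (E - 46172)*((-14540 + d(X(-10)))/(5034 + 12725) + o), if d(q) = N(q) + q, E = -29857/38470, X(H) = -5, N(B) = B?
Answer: -81750992604862941/341594365 ≈ -2.3932e+8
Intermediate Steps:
E = -29857/38470 (E = -29857*1/38470 = -29857/38470 ≈ -0.77611)
o = 5184
d(q) = 2*q (d(q) = q + q = 2*q)
(E - 46172)*((-14540 + d(X(-10)))/(5034 + 12725) + o) = (-29857/38470 - 46172)*((-14540 + 2*(-5))/(5034 + 12725) + 5184) = -1776266697*((-14540 - 10)/17759 + 5184)/38470 = -1776266697*(-14550*1/17759 + 5184)/38470 = -1776266697*(-14550/17759 + 5184)/38470 = -1776266697/38470*92048106/17759 = -81750992604862941/341594365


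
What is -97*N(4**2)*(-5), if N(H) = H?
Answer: 7760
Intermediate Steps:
-97*N(4**2)*(-5) = -97*4**2*(-5) = -97*16*(-5) = -1552*(-5) = 7760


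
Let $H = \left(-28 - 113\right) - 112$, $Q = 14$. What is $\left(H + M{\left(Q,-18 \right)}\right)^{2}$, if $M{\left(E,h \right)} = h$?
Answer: $73441$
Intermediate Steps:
$H = -253$ ($H = -141 - 112 = -253$)
$\left(H + M{\left(Q,-18 \right)}\right)^{2} = \left(-253 - 18\right)^{2} = \left(-271\right)^{2} = 73441$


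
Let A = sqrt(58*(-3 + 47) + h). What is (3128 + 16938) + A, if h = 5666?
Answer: 20066 + sqrt(8218) ≈ 20157.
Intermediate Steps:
A = sqrt(8218) (A = sqrt(58*(-3 + 47) + 5666) = sqrt(58*44 + 5666) = sqrt(2552 + 5666) = sqrt(8218) ≈ 90.653)
(3128 + 16938) + A = (3128 + 16938) + sqrt(8218) = 20066 + sqrt(8218)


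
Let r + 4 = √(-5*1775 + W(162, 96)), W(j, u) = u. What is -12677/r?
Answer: 50708/8795 + 12677*I*√8779/8795 ≈ 5.7655 + 135.05*I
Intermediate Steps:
r = -4 + I*√8779 (r = -4 + √(-5*1775 + 96) = -4 + √(-8875 + 96) = -4 + √(-8779) = -4 + I*√8779 ≈ -4.0 + 93.696*I)
-12677/r = -12677/(-4 + I*√8779)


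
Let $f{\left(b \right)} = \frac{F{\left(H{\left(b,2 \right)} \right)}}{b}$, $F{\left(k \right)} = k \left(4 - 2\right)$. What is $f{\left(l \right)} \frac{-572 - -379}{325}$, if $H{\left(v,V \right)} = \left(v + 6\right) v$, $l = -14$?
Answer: $\frac{3088}{325} \approx 9.5015$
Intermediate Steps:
$H{\left(v,V \right)} = v \left(6 + v\right)$ ($H{\left(v,V \right)} = \left(6 + v\right) v = v \left(6 + v\right)$)
$F{\left(k \right)} = 2 k$ ($F{\left(k \right)} = k 2 = 2 k$)
$f{\left(b \right)} = 12 + 2 b$ ($f{\left(b \right)} = \frac{2 b \left(6 + b\right)}{b} = 12 + 2 b$)
$f{\left(l \right)} \frac{-572 - -379}{325} = \left(12 + 2 \left(-14\right)\right) \frac{-572 - -379}{325} = \left(12 - 28\right) \left(-572 + 379\right) \frac{1}{325} = - 16 \left(\left(-193\right) \frac{1}{325}\right) = \left(-16\right) \left(- \frac{193}{325}\right) = \frac{3088}{325}$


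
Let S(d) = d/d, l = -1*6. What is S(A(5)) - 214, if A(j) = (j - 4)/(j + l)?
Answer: -213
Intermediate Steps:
l = -6
A(j) = (-4 + j)/(-6 + j) (A(j) = (j - 4)/(j - 6) = (-4 + j)/(-6 + j))
S(d) = 1
S(A(5)) - 214 = 1 - 214 = -213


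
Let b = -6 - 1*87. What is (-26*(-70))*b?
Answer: -169260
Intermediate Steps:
b = -93 (b = -6 - 87 = -93)
(-26*(-70))*b = -26*(-70)*(-93) = 1820*(-93) = -169260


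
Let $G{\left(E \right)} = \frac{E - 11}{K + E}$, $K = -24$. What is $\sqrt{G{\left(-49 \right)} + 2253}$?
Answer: $\frac{3 \sqrt{1334513}}{73} \approx 47.474$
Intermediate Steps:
$G{\left(E \right)} = \frac{-11 + E}{-24 + E}$ ($G{\left(E \right)} = \frac{E - 11}{-24 + E} = \frac{-11 + E}{-24 + E}$)
$\sqrt{G{\left(-49 \right)} + 2253} = \sqrt{\frac{-11 - 49}{-24 - 49} + 2253} = \sqrt{\frac{1}{-73} \left(-60\right) + 2253} = \sqrt{\left(- \frac{1}{73}\right) \left(-60\right) + 2253} = \sqrt{\frac{60}{73} + 2253} = \sqrt{\frac{164529}{73}} = \frac{3 \sqrt{1334513}}{73}$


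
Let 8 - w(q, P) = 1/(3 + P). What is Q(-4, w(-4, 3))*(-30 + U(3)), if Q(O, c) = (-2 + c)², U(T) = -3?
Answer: -13475/12 ≈ -1122.9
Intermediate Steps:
w(q, P) = 8 - 1/(3 + P)
Q(-4, w(-4, 3))*(-30 + U(3)) = (-2 + (23 + 8*3)/(3 + 3))²*(-30 - 3) = (-2 + (23 + 24)/6)²*(-33) = (-2 + (⅙)*47)²*(-33) = (-2 + 47/6)²*(-33) = (35/6)²*(-33) = (1225/36)*(-33) = -13475/12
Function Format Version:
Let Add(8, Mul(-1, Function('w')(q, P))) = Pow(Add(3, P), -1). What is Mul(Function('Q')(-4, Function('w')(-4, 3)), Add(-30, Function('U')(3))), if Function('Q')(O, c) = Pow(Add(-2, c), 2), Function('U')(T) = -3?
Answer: Rational(-13475, 12) ≈ -1122.9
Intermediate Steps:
Function('w')(q, P) = Add(8, Mul(-1, Pow(Add(3, P), -1)))
Mul(Function('Q')(-4, Function('w')(-4, 3)), Add(-30, Function('U')(3))) = Mul(Pow(Add(-2, Mul(Pow(Add(3, 3), -1), Add(23, Mul(8, 3)))), 2), Add(-30, -3)) = Mul(Pow(Add(-2, Mul(Pow(6, -1), Add(23, 24))), 2), -33) = Mul(Pow(Add(-2, Mul(Rational(1, 6), 47)), 2), -33) = Mul(Pow(Add(-2, Rational(47, 6)), 2), -33) = Mul(Pow(Rational(35, 6), 2), -33) = Mul(Rational(1225, 36), -33) = Rational(-13475, 12)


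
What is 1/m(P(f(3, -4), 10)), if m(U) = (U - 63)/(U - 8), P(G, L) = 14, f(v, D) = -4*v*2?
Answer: -6/49 ≈ -0.12245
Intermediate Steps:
f(v, D) = -8*v
m(U) = (-63 + U)/(-8 + U)
1/m(P(f(3, -4), 10)) = 1/((-63 + 14)/(-8 + 14)) = 1/(-49/6) = -6/49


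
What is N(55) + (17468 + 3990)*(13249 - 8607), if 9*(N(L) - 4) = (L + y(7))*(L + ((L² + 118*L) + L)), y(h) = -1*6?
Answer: 896943985/9 ≈ 9.9660e+7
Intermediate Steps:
y(h) = -6
N(L) = 4 + (-6 + L)*(L² + 120*L)/9 (N(L) = 4 + ((L - 6)*(L + ((L² + 118*L) + L)))/9 = 4 + ((-6 + L)*(L + (L² + 119*L)))/9 = 4 + ((-6 + L)*(L² + 120*L))/9 = 4 + (-6 + L)*(L² + 120*L)/9)
N(55) + (17468 + 3990)*(13249 - 8607) = (4 - 80*55 + (⅑)*55³ + (38/3)*55²) + (17468 + 3990)*(13249 - 8607) = (4 - 4400 + (⅑)*166375 + (38/3)*3025) + 21458*4642 = (4 - 4400 + 166375/9 + 114950/3) + 99608036 = 471661/9 + 99608036 = 896943985/9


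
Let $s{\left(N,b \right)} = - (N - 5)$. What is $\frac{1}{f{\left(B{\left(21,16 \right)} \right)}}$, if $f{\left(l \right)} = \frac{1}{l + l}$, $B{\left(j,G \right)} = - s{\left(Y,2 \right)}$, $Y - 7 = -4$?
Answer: $-4$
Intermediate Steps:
$Y = 3$ ($Y = 7 - 4 = 3$)
$s{\left(N,b \right)} = 5 - N$ ($s{\left(N,b \right)} = - (-5 + N) = 5 - N$)
$B{\left(j,G \right)} = -2$ ($B{\left(j,G \right)} = - (5 - 3) = \left(-1\right) 2 = -2$)
$f{\left(l \right)} = \frac{1}{2 l}$
$\frac{1}{f{\left(B{\left(21,16 \right)} \right)}} = \frac{1}{\frac{1}{2} \frac{1}{-2}} = \frac{1}{\frac{1}{2} \left(- \frac{1}{2}\right)} = \frac{1}{- \frac{1}{4}} = -4$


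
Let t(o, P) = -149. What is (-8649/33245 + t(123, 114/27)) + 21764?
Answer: 718582026/33245 ≈ 21615.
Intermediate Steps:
(-8649/33245 + t(123, 114/27)) + 21764 = (-8649/33245 - 149) + 21764 = -4962154/33245 + 21764 = 718582026/33245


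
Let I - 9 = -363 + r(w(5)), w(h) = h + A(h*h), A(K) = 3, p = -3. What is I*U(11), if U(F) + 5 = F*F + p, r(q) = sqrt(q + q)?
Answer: -39550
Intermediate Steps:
w(h) = 3 + h (w(h) = h + 3 = 3 + h)
r(q) = sqrt(2)*sqrt(q) (r(q) = sqrt(2*q) = sqrt(2)*sqrt(q))
U(F) = -8 + F**2 (U(F) = -5 + (F*F - 3) = -5 + (F**2 - 3) = -5 + (-3 + F**2) = -8 + F**2)
I = -350 (I = 9 + (-363 + sqrt(2)*sqrt(3 + 5)) = 9 + (-363 + sqrt(2)*sqrt(8)) = 9 + (-363 + sqrt(2)*(2*sqrt(2))) = 9 + (-363 + 4) = 9 - 359 = -350)
I*U(11) = -350*(-8 + 11**2) = -350*(-8 + 121) = -350*113 = -39550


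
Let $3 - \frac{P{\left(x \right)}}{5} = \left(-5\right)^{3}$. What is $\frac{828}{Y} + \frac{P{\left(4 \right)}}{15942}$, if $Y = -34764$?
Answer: $\frac{377041}{23091987} \approx 0.016328$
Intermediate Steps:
$P{\left(x \right)} = 640$ ($P{\left(x \right)} = 15 - 5 \left(-5\right)^{3} = 15 - -625 = 15 + 625 = 640$)
$\frac{828}{Y} + \frac{P{\left(4 \right)}}{15942} = \frac{828}{-34764} + \frac{640}{15942} = 828 \left(- \frac{1}{34764}\right) + 640 \cdot \frac{1}{15942} = - \frac{69}{2897} + \frac{320}{7971} = \frac{377041}{23091987}$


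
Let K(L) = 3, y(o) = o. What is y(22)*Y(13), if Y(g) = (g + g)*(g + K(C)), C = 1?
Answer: 9152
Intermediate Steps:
Y(g) = 2*g*(3 + g) (Y(g) = (g + g)*(g + 3) = (2*g)*(3 + g) = 2*g*(3 + g))
y(22)*Y(13) = 22*(2*13*(3 + 13)) = 22*(2*13*16) = 22*416 = 9152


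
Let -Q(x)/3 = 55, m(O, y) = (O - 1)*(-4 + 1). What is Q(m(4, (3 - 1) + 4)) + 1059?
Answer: 894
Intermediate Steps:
m(O, y) = 3 - 3*O (m(O, y) = (-1 + O)*(-3) = 3 - 3*O)
Q(x) = -165 (Q(x) = -3*55 = -165)
Q(m(4, (3 - 1) + 4)) + 1059 = -165 + 1059 = 894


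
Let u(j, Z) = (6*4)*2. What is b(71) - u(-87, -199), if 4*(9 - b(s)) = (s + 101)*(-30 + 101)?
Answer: -3092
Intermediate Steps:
b(s) = -7135/4 - 71*s/4 (b(s) = 9 - (s + 101)*(-30 + 101)/4 = 9 - (101 + s)*71/4 = 9 - (7171 + 71*s)/4 = 9 + (-7171/4 - 71*s/4) = -7135/4 - 71*s/4)
u(j, Z) = 48 (u(j, Z) = 24*2 = 48)
b(71) - u(-87, -199) = (-7135/4 - 71/4*71) - 1*48 = (-7135/4 - 5041/4) - 48 = -3044 - 48 = -3092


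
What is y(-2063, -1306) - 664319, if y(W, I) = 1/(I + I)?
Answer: -1735201229/2612 ≈ -6.6432e+5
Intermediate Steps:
y(W, I) = 1/(2*I)
y(-2063, -1306) - 664319 = (½)/(-1306) - 664319 = (½)*(-1/1306) - 664319 = -1/2612 - 664319 = -1735201229/2612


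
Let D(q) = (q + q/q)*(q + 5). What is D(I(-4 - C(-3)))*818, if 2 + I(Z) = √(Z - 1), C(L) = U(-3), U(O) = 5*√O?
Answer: -6544 + 1636*√(-5 - 5*I*√3) - 4090*I*√3 ≈ -3957.3 - 11564.0*I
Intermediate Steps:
C(L) = 5*I*√3 (C(L) = 5*√(-3) = 5*(I*√3) = 5*I*√3)
I(Z) = -2 + √(-1 + Z) (I(Z) = -2 + √(Z - 1) = -2 + √(-1 + Z))
D(q) = (1 + q)*(5 + q) (D(q) = (q + 1)*(5 + q) = (1 + q)*(5 + q))
D(I(-4 - C(-3)))*818 = (5 + (-2 + √(-1 + (-4 - 5*I*√3)))² + 6*(-2 + √(-1 + (-4 - 5*I*√3))))*818 = (5 + (-2 + √(-5 - 5*I*√3))² + 6*(-2 + √(-5 - 5*I*√3)))*818 = (5 + (-2 + √(-5 - 5*I*√3))² + (-12 + 6*√(-5 - 5*I*√3)))*818 = (-7 + (-2 + √(-5 - 5*I*√3))² + 6*√(-5 - 5*I*√3))*818 = -5726 + 818*(-2 + √(-5 - 5*I*√3))² + 4908*√(-5 - 5*I*√3)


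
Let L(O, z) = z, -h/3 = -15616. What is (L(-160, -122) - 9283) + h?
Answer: 37443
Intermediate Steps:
h = 46848 (h = -3*(-15616) = 46848)
(L(-160, -122) - 9283) + h = (-122 - 9283) + 46848 = -9405 + 46848 = 37443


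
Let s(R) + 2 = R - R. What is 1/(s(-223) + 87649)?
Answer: 1/87647 ≈ 1.1409e-5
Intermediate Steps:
s(R) = -2 (s(R) = -2 + (R - R) = -2 + 0 = -2)
1/(s(-223) + 87649) = 1/(-2 + 87649) = 1/87647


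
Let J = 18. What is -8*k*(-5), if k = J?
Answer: 720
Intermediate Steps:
k = 18
-8*k*(-5) = -8*18*(-5) = -144*(-5) = 720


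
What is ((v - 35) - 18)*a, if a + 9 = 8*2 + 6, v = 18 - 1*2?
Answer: -481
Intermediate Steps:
v = 16 (v = 18 - 2 = 16)
a = 13 (a = -9 + (8*2 + 6) = -9 + (16 + 6) = -9 + 22 = 13)
((v - 35) - 18)*a = ((16 - 35) - 18)*13 = (-19 - 18)*13 = -37*13 = -481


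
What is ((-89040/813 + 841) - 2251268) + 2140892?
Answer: -29713665/271 ≈ -1.0964e+5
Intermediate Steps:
((-89040/813 + 841) - 2251268) + 2140892 = ((-120*742/813 + 841) - 2251268) + 2140892 = ((-29680/271 + 841) - 2251268) + 2140892 = (198231/271 - 2251268) + 2140892 = -609895397/271 + 2140892 = -29713665/271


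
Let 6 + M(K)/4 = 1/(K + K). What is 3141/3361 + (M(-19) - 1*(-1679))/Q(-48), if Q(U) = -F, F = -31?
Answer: 107529972/1979629 ≈ 54.318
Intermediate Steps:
M(K) = -24 + 2/K (M(K) = -24 + 4/(K + K) = -24 + 4/((2*K)) = -24 + 4*(1/(2*K)) = -24 + 2/K)
Q(U) = 31 (Q(U) = -1*(-31) = 31)
3141/3361 + (M(-19) - 1*(-1679))/Q(-48) = 3141/3361 + ((-24 + 2/(-19)) - 1*(-1679))/31 = 3141*(1/3361) + ((-24 + 2*(-1/19)) + 1679)*(1/31) = 3141/3361 + ((-24 - 2/19) + 1679)*(1/31) = 3141/3361 + (-458/19 + 1679)*(1/31) = 3141/3361 + (31443/19)*(1/31) = 3141/3361 + 31443/589 = 107529972/1979629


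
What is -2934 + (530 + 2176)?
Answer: -228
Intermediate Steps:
-2934 + (530 + 2176) = -2934 + 2706 = -228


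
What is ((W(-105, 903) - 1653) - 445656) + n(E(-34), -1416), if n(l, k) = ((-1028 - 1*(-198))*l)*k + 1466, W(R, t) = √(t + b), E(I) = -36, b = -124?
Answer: -42755923 + √779 ≈ -4.2756e+7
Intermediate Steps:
W(R, t) = √(-124 + t) (W(R, t) = √(t - 124) = √(-124 + t))
n(l, k) = 1466 - 830*k*l (n(l, k) = ((-1028 + 198)*l)*k + 1466 = (-830*l)*k + 1466 = -830*k*l + 1466 = 1466 - 830*k*l)
((W(-105, 903) - 1653) - 445656) + n(E(-34), -1416) = ((√(-124 + 903) - 1653) - 445656) + (1466 - 830*(-1416)*(-36)) = ((√779 - 1653) - 445656) + (1466 - 42310080) = ((-1653 + √779) - 445656) - 42308614 = (-447309 + √779) - 42308614 = -42755923 + √779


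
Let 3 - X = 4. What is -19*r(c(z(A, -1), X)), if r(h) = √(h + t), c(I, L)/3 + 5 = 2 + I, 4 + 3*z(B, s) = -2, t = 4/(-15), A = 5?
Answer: -19*I*√3435/15 ≈ -74.238*I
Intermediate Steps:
X = -1 (X = 3 - 1*4 = 3 - 4 = -1)
t = -4/15 (t = 4*(-1/15) = -4/15 ≈ -0.26667)
z(B, s) = -2 (z(B, s) = -4/3 + (⅓)*(-2) = -4/3 - ⅔ = -2)
c(I, L) = -9 + 3*I (c(I, L) = -15 + 3*(2 + I) = -15 + (6 + 3*I) = -9 + 3*I)
r(h) = √(-4/15 + h) (r(h) = √(h - 4/15) = √(-4/15 + h))
-19*r(c(z(A, -1), X)) = -19*√(-60 + 225*(-9 + 3*(-2)))/15 = -19*√(-60 + 225*(-9 - 6))/15 = -19*√(-60 + 225*(-15))/15 = -19*√(-60 - 3375)/15 = -19*√(-3435)/15 = -19*I*√3435/15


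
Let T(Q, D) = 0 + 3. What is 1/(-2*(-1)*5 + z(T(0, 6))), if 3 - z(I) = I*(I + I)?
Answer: -⅕ ≈ -0.20000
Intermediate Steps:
T(Q, D) = 3
z(I) = 3 - 2*I² (z(I) = 3 - I*(I + I) = 3 - I*2*I = 3 - 2*I²)
1/(-2*(-1)*5 + z(T(0, 6))) = 1/(-2*(-1)*5 + (3 - 2*3²)) = 1/(2*5 + (3 - 2*9)) = 1/(10 + (3 - 18)) = 1/(10 - 15) = 1/(-5) = -⅕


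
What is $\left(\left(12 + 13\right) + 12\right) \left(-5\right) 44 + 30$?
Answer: $-8110$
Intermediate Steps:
$\left(\left(12 + 13\right) + 12\right) \left(-5\right) 44 + 30 = \left(25 + 12\right) \left(-5\right) 44 + 30 = 37 \left(-5\right) 44 + 30 = \left(-185\right) 44 + 30 = -8140 + 30 = -8110$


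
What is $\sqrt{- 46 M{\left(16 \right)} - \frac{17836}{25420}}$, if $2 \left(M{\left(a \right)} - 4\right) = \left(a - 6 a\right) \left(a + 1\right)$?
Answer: $\frac{\sqrt{1255815496455}}{6355} \approx 176.34$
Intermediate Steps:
$M{\left(a \right)} = 4 - \frac{5 a \left(1 + a\right)}{2}$ ($M{\left(a \right)} = 4 + \frac{\left(a - 6 a\right) \left(a + 1\right)}{2} = 4 + \frac{- 5 a \left(1 + a\right)}{2} = 4 + \frac{\left(-5\right) a \left(1 + a\right)}{2} = 4 - \frac{5 a \left(1 + a\right)}{2}$)
$\sqrt{- 46 M{\left(16 \right)} - \frac{17836}{25420}} = \sqrt{- 46 \left(4 - 40 - \frac{5 \cdot 16^{2}}{2}\right) - \frac{17836}{25420}} = \sqrt{- 46 \left(4 - 40 - 640\right) - \frac{4459}{6355}} = \sqrt{\left(-46\right) \left(-676\right) - \frac{4459}{6355}} = \sqrt{31096 - \frac{4459}{6355}} = \sqrt{\frac{197610621}{6355}} = \frac{\sqrt{1255815496455}}{6355}$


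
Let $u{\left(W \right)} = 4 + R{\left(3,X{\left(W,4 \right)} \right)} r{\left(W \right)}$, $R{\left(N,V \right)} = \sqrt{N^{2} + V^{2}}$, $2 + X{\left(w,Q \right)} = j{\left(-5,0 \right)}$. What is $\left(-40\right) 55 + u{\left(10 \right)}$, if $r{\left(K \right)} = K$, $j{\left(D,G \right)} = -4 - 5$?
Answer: $-2196 + 10 \sqrt{130} \approx -2082.0$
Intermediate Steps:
$j{\left(D,G \right)} = -9$
$X{\left(w,Q \right)} = -11$ ($X{\left(w,Q \right)} = -2 - 9 = -11$)
$u{\left(W \right)} = 4 + W \sqrt{130}$ ($u{\left(W \right)} = 4 + \sqrt{3^{2} + \left(-11\right)^{2}} W = 4 + \sqrt{9 + 121} W = 4 + \sqrt{130} W = 4 + W \sqrt{130}$)
$\left(-40\right) 55 + u{\left(10 \right)} = \left(-40\right) 55 + \left(4 + 10 \sqrt{130}\right) = -2200 + \left(4 + 10 \sqrt{130}\right) = -2196 + 10 \sqrt{130}$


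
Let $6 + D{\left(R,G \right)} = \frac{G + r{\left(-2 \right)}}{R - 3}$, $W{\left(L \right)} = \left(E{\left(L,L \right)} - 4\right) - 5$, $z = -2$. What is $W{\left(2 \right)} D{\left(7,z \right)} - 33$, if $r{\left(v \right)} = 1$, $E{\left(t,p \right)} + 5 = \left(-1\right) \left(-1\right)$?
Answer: $\frac{193}{4} \approx 48.25$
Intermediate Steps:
$E{\left(t,p \right)} = -4$ ($E{\left(t,p \right)} = -5 - -1 = -5 + 1 = -4$)
$W{\left(L \right)} = -13$ ($W{\left(L \right)} = \left(-4 - 4\right) - 5 = -8 - 5 = -13$)
$D{\left(R,G \right)} = -6 + \frac{1 + G}{-3 + R}$ ($D{\left(R,G \right)} = -6 + \frac{G + 1}{R - 3} = -6 + \frac{1 + G}{-3 + R}$)
$W{\left(2 \right)} D{\left(7,z \right)} - 33 = - 13 \frac{19 - 2 - 42}{-3 + 7} - 33 = - 13 \frac{19 - 2 - 42}{4} - 33 = - 13 \cdot \frac{1}{4} \left(-25\right) - 33 = \left(-13\right) \left(- \frac{25}{4}\right) - 33 = \frac{325}{4} - 33 = \frac{193}{4}$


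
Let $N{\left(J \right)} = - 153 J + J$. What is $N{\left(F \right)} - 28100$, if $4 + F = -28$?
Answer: $-23236$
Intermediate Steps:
$F = -32$ ($F = -4 - 28 = -32$)
$N{\left(J \right)} = - 152 J$
$N{\left(F \right)} - 28100 = \left(-152\right) \left(-32\right) - 28100 = 4864 - 28100 = -23236$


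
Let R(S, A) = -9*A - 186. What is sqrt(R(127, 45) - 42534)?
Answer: 25*I*sqrt(69) ≈ 207.67*I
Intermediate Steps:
R(S, A) = -186 - 9*A
sqrt(R(127, 45) - 42534) = sqrt((-186 - 9*45) - 42534) = sqrt((-186 - 405) - 42534) = sqrt(-591 - 42534) = sqrt(-43125) = 25*I*sqrt(69)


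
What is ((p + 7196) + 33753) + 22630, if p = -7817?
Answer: 55762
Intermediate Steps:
((p + 7196) + 33753) + 22630 = ((-7817 + 7196) + 33753) + 22630 = (-621 + 33753) + 22630 = 33132 + 22630 = 55762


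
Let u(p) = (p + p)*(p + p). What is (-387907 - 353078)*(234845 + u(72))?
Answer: -189381687285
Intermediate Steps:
u(p) = 4*p² (u(p) = (2*p)*(2*p) = 4*p²)
(-387907 - 353078)*(234845 + u(72)) = (-387907 - 353078)*(234845 + 4*72²) = -740985*(234845 + 4*5184) = -740985*(234845 + 20736) = -740985*255581 = -189381687285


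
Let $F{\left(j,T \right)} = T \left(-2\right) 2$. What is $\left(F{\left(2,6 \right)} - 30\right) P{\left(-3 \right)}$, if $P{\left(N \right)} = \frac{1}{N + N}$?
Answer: $9$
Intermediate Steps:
$P{\left(N \right)} = \frac{1}{2 N}$
$F{\left(j,T \right)} = - 4 T$ ($F{\left(j,T \right)} = - 2 T 2 = - 4 T$)
$\left(F{\left(2,6 \right)} - 30\right) P{\left(-3 \right)} = \left(\left(-4\right) 6 - 30\right) \frac{1}{2 \left(-3\right)} = \left(-24 - 30\right) \frac{1}{2} \left(- \frac{1}{3}\right) = \left(-54\right) \left(- \frac{1}{6}\right) = 9$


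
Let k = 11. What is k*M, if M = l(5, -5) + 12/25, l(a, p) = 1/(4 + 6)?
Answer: 319/50 ≈ 6.3800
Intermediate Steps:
l(a, p) = 1/10
M = 29/50 (M = 1/10 + 12/25 = 29/50 ≈ 0.58000)
k*M = 11*(29/50) = 319/50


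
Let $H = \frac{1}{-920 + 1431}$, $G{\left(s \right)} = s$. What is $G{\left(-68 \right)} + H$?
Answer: $- \frac{34747}{511} \approx -67.998$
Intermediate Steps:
$H = \frac{1}{511} \approx 0.0019569$
$G{\left(-68 \right)} + H = -68 + \frac{1}{511} = - \frac{34747}{511}$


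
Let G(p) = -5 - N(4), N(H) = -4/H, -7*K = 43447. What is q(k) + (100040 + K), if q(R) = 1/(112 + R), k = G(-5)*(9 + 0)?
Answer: 49919315/532 ≈ 93833.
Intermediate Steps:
K = -43447/7 (K = -⅐*43447 = -43447/7 ≈ -6206.7)
G(p) = -4 (G(p) = -5 - (-4)/4 = -5 - 1*(-1) = -5 + 1 = -4)
k = -36 (k = -4*(9 + 0) = -4*9 = -36)
q(k) + (100040 + K) = 1/(112 - 36) + (100040 - 43447/7) = 1/76 + 656833/7 = 49919315/532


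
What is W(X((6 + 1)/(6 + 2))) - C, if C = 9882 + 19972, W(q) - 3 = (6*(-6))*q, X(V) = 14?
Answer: -30355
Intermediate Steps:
W(q) = 3 - 36*q (W(q) = 3 + (6*(-6))*q = 3 - 36*q)
C = 29854
W(X((6 + 1)/(6 + 2))) - C = (3 - 36*14) - 1*29854 = (3 - 504) - 29854 = -501 - 29854 = -30355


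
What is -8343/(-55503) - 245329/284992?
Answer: -1248756359/1757545664 ≈ -0.71051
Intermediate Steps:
-8343/(-55503) - 245329/284992 = -8343*(-1/55503) - 245329*1/284992 = 927/6167 - 245329/284992 = -1248756359/1757545664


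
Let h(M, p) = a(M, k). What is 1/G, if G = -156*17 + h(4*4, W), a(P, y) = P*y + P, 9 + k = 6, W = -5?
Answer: -1/2684 ≈ -0.00037258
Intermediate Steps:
k = -3 (k = -9 + 6 = -3)
a(P, y) = P + P*y
h(M, p) = -2*M (h(M, p) = M*(1 - 3) = M*(-2) = -2*M)
G = -2684 (G = -156*17 - 8*4 = -2652 - 2*16 = -2652 - 32 = -2684)
1/G = 1/(-2684) = -1/2684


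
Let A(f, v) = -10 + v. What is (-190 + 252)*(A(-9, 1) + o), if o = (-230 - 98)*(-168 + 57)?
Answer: 2256738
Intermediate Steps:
o = 36408 (o = -328*(-111) = 36408)
(-190 + 252)*(A(-9, 1) + o) = (-190 + 252)*((-10 + 1) + 36408) = 62*(-9 + 36408) = 62*36399 = 2256738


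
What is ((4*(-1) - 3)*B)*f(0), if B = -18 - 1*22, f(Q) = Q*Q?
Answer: 0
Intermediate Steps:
f(Q) = Q**2
B = -40 (B = -18 - 22 = -40)
((4*(-1) - 3)*B)*f(0) = ((4*(-1) - 3)*(-40))*0**2 = ((-4 - 3)*(-40))*0 = -7*(-40)*0 = 280*0 = 0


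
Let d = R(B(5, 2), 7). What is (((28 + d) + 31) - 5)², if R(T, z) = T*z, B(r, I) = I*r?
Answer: 15376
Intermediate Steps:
d = 70 (d = (2*5)*7 = 10*7 = 70)
(((28 + d) + 31) - 5)² = (((28 + 70) + 31) - 5)² = ((98 + 31) - 5)² = (129 - 5)² = 124² = 15376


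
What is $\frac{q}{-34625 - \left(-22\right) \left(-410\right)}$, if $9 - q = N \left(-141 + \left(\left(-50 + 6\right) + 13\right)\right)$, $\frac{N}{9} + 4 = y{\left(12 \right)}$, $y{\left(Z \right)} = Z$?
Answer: $- \frac{12393}{43645} \approx -0.28395$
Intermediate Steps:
$N = 72$ ($N = -36 + 9 \cdot 12 = -36 + 108 = 72$)
$q = 12393$ ($q = 9 - 72 \left(-141 + \left(\left(-50 + 6\right) + 13\right)\right) = 9 - 72 \left(-141 + \left(-44 + 13\right)\right) = 9 - 72 \left(-141 - 31\right) = 9 - 72 \left(-172\right) = 9 - -12384 = 9 + 12384 = 12393$)
$\frac{q}{-34625 - \left(-22\right) \left(-410\right)} = \frac{12393}{-34625 - \left(-22\right) \left(-410\right)} = \frac{12393}{-34625 - 9020} = \frac{12393}{-43645} = 12393 \left(- \frac{1}{43645}\right) = - \frac{12393}{43645}$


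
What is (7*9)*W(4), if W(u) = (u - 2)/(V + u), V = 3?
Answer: 18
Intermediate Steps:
W(u) = (-2 + u)/(3 + u) (W(u) = (u - 2)/(3 + u) = (-2 + u)/(3 + u))
(7*9)*W(4) = (7*9)*((-2 + 4)/(3 + 4)) = 63*(2/7) = 18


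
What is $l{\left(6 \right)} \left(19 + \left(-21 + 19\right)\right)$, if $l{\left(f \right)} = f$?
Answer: $102$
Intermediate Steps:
$l{\left(6 \right)} \left(19 + \left(-21 + 19\right)\right) = 6 \left(19 + \left(-21 + 19\right)\right) = 6 \left(19 - 2\right) = 6 \cdot 17 = 102$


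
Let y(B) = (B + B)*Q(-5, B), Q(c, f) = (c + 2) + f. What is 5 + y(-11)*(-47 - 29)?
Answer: -23403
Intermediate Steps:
Q(c, f) = 2 + c + f (Q(c, f) = (2 + c) + f = 2 + c + f)
y(B) = 2*B*(-3 + B) (y(B) = (B + B)*(2 - 5 + B) = (2*B)*(-3 + B) = 2*B*(-3 + B))
5 + y(-11)*(-47 - 29) = 5 + (2*(-11)*(-3 - 11))*(-47 - 29) = 5 + (2*(-11)*(-14))*(-76) = 5 + 308*(-76) = 5 - 23408 = -23403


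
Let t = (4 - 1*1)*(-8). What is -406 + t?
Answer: -430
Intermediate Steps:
t = -24 (t = (4 - 1)*(-8) = 3*(-8) = -24)
-406 + t = -406 - 24 = -430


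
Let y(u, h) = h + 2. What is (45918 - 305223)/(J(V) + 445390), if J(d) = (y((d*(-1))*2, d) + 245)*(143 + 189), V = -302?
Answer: -51861/85426 ≈ -0.60709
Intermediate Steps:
y(u, h) = 2 + h
J(d) = 82004 + 332*d (J(d) = ((2 + d) + 245)*(143 + 189) = (247 + d)*332 = 82004 + 332*d)
(45918 - 305223)/(J(V) + 445390) = (45918 - 305223)/((82004 + 332*(-302)) + 445390) = -259305/((82004 - 100264) + 445390) = -259305/(-18260 + 445390) = -259305/427130 = -259305*1/427130 = -51861/85426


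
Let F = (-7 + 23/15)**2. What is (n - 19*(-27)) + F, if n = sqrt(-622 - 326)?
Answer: 122149/225 + 2*I*sqrt(237) ≈ 542.88 + 30.79*I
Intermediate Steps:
F = 6724/225 (F = (-7 + 23*(1/15))**2 = (-7 + 23/15)**2 = (-82/15)**2 = 6724/225 ≈ 29.884)
n = 2*I*sqrt(237) (n = sqrt(-948) = 2*I*sqrt(237) ≈ 30.79*I)
(n - 19*(-27)) + F = (2*I*sqrt(237) - 19*(-27)) + 6724/225 = (2*I*sqrt(237) + 513) + 6724/225 = (513 + 2*I*sqrt(237)) + 6724/225 = 122149/225 + 2*I*sqrt(237)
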